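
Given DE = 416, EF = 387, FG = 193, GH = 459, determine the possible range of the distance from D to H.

0 ≤ DH ≤ 1455

The maximum is all hops collinear in one direction: 416 + 387 + 193 + 459 = 1455.
The longest hop is 459; the others sum to 996. Since 459 ≤ 996, the path can fold back on itself completely, so the minimum distance is 0.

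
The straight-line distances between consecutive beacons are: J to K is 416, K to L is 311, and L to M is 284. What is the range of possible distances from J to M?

The maximum is all hops collinear in one direction: 416 + 311 + 284 = 1011.
The longest hop is 416; the others sum to 595. Since 416 ≤ 595, the path can fold back on itself completely, so the minimum distance is 0.

0 ≤ JM ≤ 1011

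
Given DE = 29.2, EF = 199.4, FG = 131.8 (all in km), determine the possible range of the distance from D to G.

The maximum is all hops collinear in one direction: 29.2 + 199.4 + 131.8 = 360.4.
The longest hop is 199.4; the others sum to 161.0. Folding the others back against it leaves at least 199.4 − 161.0 = 38.4.

38.4 ≤ DG ≤ 360.4 km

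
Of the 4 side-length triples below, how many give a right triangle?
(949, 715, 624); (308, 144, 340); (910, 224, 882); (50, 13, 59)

3

(949,715,624): 624²+715² = 900601 = 949² → right
(308,144,340): 144²+308² = 115600 = 340² → right
(910,224,882): 224²+882² = 828100 = 910² → right
(50,13,59): 13²+50² = 2669 < 3481 = 59² → obtuse
3 of the 4 are right.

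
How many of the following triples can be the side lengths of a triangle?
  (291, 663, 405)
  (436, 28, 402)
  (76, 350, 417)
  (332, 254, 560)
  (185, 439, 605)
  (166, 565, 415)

(291,405,663): 291+405 > 663 → valid
(28,402,436): 28+402 ≤ 436 → not valid
(76,350,417): 76+350 > 417 → valid
(254,332,560): 254+332 > 560 → valid
(185,439,605): 185+439 > 605 → valid
(166,415,565): 166+415 > 565 → valid
5 of the 6 triples form a triangle.

5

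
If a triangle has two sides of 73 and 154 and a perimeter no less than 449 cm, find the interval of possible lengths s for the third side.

222 ≤ s < 227 cm

Triangle inequality alone gives 81 < s < 227.
The perimeter condition gives s ≥ 449 − 73 − 154 = 222.
Intersecting the two: 222 ≤ s < 227.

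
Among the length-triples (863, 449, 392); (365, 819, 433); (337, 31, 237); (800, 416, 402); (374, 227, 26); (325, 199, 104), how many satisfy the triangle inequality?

(392,449,863): 392+449 ≤ 863 → not valid
(365,433,819): 365+433 ≤ 819 → not valid
(31,237,337): 31+237 ≤ 337 → not valid
(402,416,800): 402+416 > 800 → valid
(26,227,374): 26+227 ≤ 374 → not valid
(104,199,325): 104+199 ≤ 325 → not valid
1 of the 6 triples forms a triangle.

1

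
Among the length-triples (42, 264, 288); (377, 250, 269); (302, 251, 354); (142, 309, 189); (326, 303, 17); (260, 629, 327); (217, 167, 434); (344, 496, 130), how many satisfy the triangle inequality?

4

(42,264,288): 42+264 > 288 → valid
(250,269,377): 250+269 > 377 → valid
(251,302,354): 251+302 > 354 → valid
(142,189,309): 142+189 > 309 → valid
(17,303,326): 17+303 ≤ 326 → not valid
(260,327,629): 260+327 ≤ 629 → not valid
(167,217,434): 167+217 ≤ 434 → not valid
(130,344,496): 130+344 ≤ 496 → not valid
4 of the 8 triples form a triangle.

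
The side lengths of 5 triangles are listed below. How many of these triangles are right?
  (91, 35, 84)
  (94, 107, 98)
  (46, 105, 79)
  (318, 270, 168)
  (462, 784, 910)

(91,35,84): 35²+84² = 8281 = 91² → right
(94,107,98): 94²+98² = 18440 > 11449 = 107² → acute
(46,105,79): 46²+79² = 8357 < 11025 = 105² → obtuse
(318,270,168): 168²+270² = 101124 = 318² → right
(462,784,910): 462²+784² = 828100 = 910² → right
3 of the 5 are right.

3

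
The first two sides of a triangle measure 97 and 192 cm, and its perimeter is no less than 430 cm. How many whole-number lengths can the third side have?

Triangle inequality: 95 < x < 289. Perimeter ≥ 430 gives x ≥ 430 − 97 − 192 = 141.
So 141 ≤ x < 289; integers 141 through 288: 148 values.

148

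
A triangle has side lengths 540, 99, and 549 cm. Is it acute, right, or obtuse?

right

Compare the square of the longest side to the sum of squares of the other two: 99² + 540² = 301401 = 549².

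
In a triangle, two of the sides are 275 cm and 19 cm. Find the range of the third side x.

256 < x < 294

By the triangle inequality, x must be less than 275 + 19 = 294 and greater than |275 − 19| = 256.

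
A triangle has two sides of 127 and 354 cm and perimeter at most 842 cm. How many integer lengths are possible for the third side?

134

Triangle inequality: 227 < x < 481. Perimeter ≤ 842 gives x ≤ 842 − 127 − 354 = 361.
So 227 < x ≤ 361; integers 228 through 361: 134 values.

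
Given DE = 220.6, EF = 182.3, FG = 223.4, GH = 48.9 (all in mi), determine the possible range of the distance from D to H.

0 ≤ DH ≤ 675.2 mi

The maximum is all hops collinear in one direction: 220.6 + 182.3 + 223.4 + 48.9 = 675.2.
The longest hop is 223.4; the others sum to 451.8. Since 223.4 ≤ 451.8, the path can fold back on itself completely, so the minimum distance is 0.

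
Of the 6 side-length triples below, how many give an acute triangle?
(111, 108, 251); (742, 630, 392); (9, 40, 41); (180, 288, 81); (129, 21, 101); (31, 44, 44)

1

(111,108,251): 108+111 ≤ 251, not a triangle
(742,630,392): 392²+630² = 550564 = 742² → right
(9,40,41): 9²+40² = 1681 = 41² → right
(180,288,81): 81+180 ≤ 288, not a triangle
(129,21,101): 21+101 ≤ 129, not a triangle
(31,44,44): 31²+44² = 2897 > 1936 = 44² → acute
1 of the 6 is acute.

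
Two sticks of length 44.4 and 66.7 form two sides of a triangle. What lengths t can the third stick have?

By the triangle inequality, t must be less than 44.4 + 66.7 = 111.1 and greater than |44.4 − 66.7| = 22.3.

22.3 < t < 111.1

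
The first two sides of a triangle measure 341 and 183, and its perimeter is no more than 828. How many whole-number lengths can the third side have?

146

Triangle inequality: 158 < x < 524. Perimeter ≤ 828 gives x ≤ 828 − 341 − 183 = 304.
So 158 < x ≤ 304; integers 159 through 304: 146 values.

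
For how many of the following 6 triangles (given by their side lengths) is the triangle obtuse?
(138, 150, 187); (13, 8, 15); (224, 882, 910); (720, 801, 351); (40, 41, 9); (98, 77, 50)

1

(138,150,187): 138²+150² = 41544 > 34969 = 187² → acute
(13,8,15): 8²+13² = 233 > 225 = 15² → acute
(224,882,910): 224²+882² = 828100 = 910² → right
(720,801,351): 351²+720² = 641601 = 801² → right
(40,41,9): 9²+40² = 1681 = 41² → right
(98,77,50): 50²+77² = 8429 < 9604 = 98² → obtuse
1 of the 6 is obtuse.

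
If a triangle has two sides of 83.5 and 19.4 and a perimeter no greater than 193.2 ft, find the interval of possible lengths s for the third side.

64.1 < s ≤ 90.3

Triangle inequality alone gives 64.1 < s < 102.9.
The perimeter condition gives s ≤ 193.2 − 83.5 − 19.4 = 90.3.
Intersecting the two: 64.1 < s ≤ 90.3.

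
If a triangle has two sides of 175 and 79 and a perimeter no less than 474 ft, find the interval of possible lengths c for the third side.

220 ≤ c < 254 ft

Triangle inequality alone gives 96 < c < 254.
The perimeter condition gives c ≥ 474 − 175 − 79 = 220.
Intersecting the two: 220 ≤ c < 254.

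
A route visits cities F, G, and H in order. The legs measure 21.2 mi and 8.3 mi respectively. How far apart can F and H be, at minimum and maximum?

By the triangle inequality, |21.2 − 8.3| ≤ FH ≤ 21.2 + 8.3.

12.9 ≤ FH ≤ 29.5 mi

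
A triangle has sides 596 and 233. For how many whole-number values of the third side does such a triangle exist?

465

The third side lies in the open interval (363, 829).
Integers from 364 to 828 inclusive: 828 − 364 + 1 = 465.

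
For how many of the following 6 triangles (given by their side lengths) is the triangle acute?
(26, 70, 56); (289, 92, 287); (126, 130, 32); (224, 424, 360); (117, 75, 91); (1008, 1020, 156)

2

(26,70,56): 26²+56² = 3812 < 4900 = 70² → obtuse
(289,92,287): 92²+287² = 90833 > 83521 = 289² → acute
(126,130,32): 32²+126² = 16900 = 130² → right
(224,424,360): 224²+360² = 179776 = 424² → right
(117,75,91): 75²+91² = 13906 > 13689 = 117² → acute
(1008,1020,156): 156²+1008² = 1040400 = 1020² → right
2 of the 6 are acute.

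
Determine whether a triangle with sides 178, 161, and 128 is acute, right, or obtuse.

Compare the square of the longest side to the sum of squares of the other two: 128² + 161² = 42305 > 31684 = 178².

acute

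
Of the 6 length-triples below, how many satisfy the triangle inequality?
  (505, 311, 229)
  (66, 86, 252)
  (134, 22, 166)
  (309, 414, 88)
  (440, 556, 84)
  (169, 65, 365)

(229,311,505): 229+311 > 505 → valid
(66,86,252): 66+86 ≤ 252 → not valid
(22,134,166): 22+134 ≤ 166 → not valid
(88,309,414): 88+309 ≤ 414 → not valid
(84,440,556): 84+440 ≤ 556 → not valid
(65,169,365): 65+169 ≤ 365 → not valid
1 of the 6 triples forms a triangle.

1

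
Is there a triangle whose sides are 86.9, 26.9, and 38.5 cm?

The longest side is 86.9, but the other two sum to only 65.4.
65.4 < 86.9, so the triangle inequality fails.

No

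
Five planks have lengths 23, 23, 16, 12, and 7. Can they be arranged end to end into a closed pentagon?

A pentagon exists iff every side is shorter than the sum of the others — equivalently, the longest side is less than the sum of the rest.
Longest side 23 < 58 (sum of the remaining 4), so yes.

Yes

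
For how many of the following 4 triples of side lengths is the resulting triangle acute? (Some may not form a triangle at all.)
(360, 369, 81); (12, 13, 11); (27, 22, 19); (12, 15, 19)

(360,369,81): 81²+360² = 136161 = 369² → right
(12,13,11): 11²+12² = 265 > 169 = 13² → acute
(27,22,19): 19²+22² = 845 > 729 = 27² → acute
(12,15,19): 12²+15² = 369 > 361 = 19² → acute
3 of the 4 are acute.

3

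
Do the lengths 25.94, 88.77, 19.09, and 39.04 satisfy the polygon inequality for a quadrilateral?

For a quadrilateral, each side must be shorter than the sum of the others.
Here the longest side is 88.77, but the remaining 3 sides sum to only 84.07.

No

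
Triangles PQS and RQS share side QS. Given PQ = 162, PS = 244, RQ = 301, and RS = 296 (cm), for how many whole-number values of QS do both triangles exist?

323

From triangle PQS: 82 < QS < 406.
From triangle RQS: 5 < QS < 597.
Intersection: 82 < QS < 406, so integers 83 through 405: 323 values.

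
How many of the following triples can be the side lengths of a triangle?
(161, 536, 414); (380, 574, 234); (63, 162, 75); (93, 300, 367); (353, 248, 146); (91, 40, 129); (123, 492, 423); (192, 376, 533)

(161,414,536): 161+414 > 536 → valid
(234,380,574): 234+380 > 574 → valid
(63,75,162): 63+75 ≤ 162 → not valid
(93,300,367): 93+300 > 367 → valid
(146,248,353): 146+248 > 353 → valid
(40,91,129): 40+91 > 129 → valid
(123,423,492): 123+423 > 492 → valid
(192,376,533): 192+376 > 533 → valid
7 of the 8 triples form a triangle.

7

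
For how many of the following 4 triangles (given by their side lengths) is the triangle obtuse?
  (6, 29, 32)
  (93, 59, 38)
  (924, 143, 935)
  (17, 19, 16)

2

(6,29,32): 6²+29² = 877 < 1024 = 32² → obtuse
(93,59,38): 38²+59² = 4925 < 8649 = 93² → obtuse
(924,143,935): 143²+924² = 874225 = 935² → right
(17,19,16): 16²+17² = 545 > 361 = 19² → acute
2 of the 4 are obtuse.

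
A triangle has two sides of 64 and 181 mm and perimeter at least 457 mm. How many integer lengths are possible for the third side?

33

Triangle inequality: 117 < x < 245. Perimeter ≥ 457 gives x ≥ 457 − 64 − 181 = 212.
So 212 ≤ x < 245; integers 212 through 244: 33 values.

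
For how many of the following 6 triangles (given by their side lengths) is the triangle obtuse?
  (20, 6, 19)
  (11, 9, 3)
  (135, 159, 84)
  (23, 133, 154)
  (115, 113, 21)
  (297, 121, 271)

5

(20,6,19): 6²+19² = 397 < 400 = 20² → obtuse
(11,9,3): 3²+9² = 90 < 121 = 11² → obtuse
(135,159,84): 84²+135² = 25281 = 159² → right
(23,133,154): 23²+133² = 18218 < 23716 = 154² → obtuse
(115,113,21): 21²+113² = 13210 < 13225 = 115² → obtuse
(297,121,271): 121²+271² = 88082 < 88209 = 297² → obtuse
5 of the 6 are obtuse.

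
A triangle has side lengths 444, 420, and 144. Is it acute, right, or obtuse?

Compare the square of the longest side to the sum of squares of the other two: 144² + 420² = 197136 = 444².

right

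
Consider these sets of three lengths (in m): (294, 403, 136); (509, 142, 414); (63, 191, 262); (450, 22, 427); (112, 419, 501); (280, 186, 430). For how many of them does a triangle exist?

(136,294,403): 136+294 > 403 → valid
(142,414,509): 142+414 > 509 → valid
(63,191,262): 63+191 ≤ 262 → not valid
(22,427,450): 22+427 ≤ 450 → not valid
(112,419,501): 112+419 > 501 → valid
(186,280,430): 186+280 > 430 → valid
4 of the 6 triples form a triangle.

4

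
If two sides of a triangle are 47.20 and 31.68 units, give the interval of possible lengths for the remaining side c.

15.52 < c < 78.88

By the triangle inequality, c must be less than 47.20 + 31.68 = 78.88 and greater than |47.20 − 31.68| = 15.52.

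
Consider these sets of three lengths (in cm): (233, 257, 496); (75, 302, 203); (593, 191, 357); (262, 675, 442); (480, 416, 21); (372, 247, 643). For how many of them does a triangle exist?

(233,257,496): 233+257 ≤ 496 → not valid
(75,203,302): 75+203 ≤ 302 → not valid
(191,357,593): 191+357 ≤ 593 → not valid
(262,442,675): 262+442 > 675 → valid
(21,416,480): 21+416 ≤ 480 → not valid
(247,372,643): 247+372 ≤ 643 → not valid
1 of the 6 triples forms a triangle.

1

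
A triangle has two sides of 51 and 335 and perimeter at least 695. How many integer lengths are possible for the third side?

77

Triangle inequality: 284 < x < 386. Perimeter ≥ 695 gives x ≥ 695 − 51 − 335 = 309.
So 309 ≤ x < 386; integers 309 through 385: 77 values.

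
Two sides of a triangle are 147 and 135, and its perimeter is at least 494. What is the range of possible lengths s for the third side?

212 ≤ s < 282

Triangle inequality alone gives 12 < s < 282.
The perimeter condition gives s ≥ 494 − 147 − 135 = 212.
Intersecting the two: 212 ≤ s < 282.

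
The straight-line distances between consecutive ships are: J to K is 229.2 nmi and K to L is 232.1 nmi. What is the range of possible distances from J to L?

By the triangle inequality, |229.2 − 232.1| ≤ JL ≤ 229.2 + 232.1.

2.9 ≤ JL ≤ 461.3 nmi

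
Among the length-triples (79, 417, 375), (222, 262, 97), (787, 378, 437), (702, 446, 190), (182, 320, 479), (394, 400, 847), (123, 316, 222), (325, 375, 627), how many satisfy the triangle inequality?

(79,375,417): 79+375 > 417 → valid
(97,222,262): 97+222 > 262 → valid
(378,437,787): 378+437 > 787 → valid
(190,446,702): 190+446 ≤ 702 → not valid
(182,320,479): 182+320 > 479 → valid
(394,400,847): 394+400 ≤ 847 → not valid
(123,222,316): 123+222 > 316 → valid
(325,375,627): 325+375 > 627 → valid
6 of the 8 triples form a triangle.

6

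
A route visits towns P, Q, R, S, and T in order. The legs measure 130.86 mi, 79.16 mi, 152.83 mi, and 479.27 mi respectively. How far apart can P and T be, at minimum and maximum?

The maximum is all hops collinear in one direction: 130.86 + 79.16 + 152.83 + 479.27 = 842.12.
The longest hop is 479.27; the others sum to 362.85. Folding the others back against it leaves at least 479.27 − 362.85 = 116.42.

116.42 ≤ PT ≤ 842.12 mi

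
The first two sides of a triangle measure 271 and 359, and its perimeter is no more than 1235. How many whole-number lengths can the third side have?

517

Triangle inequality: 88 < x < 630. Perimeter ≤ 1235 gives x ≤ 1235 − 271 − 359 = 605.
So 88 < x ≤ 605; integers 89 through 605: 517 values.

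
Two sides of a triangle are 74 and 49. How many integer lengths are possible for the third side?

The third side lies in the open interval (25, 123).
Integers from 26 to 122 inclusive: 122 − 26 + 1 = 97.

97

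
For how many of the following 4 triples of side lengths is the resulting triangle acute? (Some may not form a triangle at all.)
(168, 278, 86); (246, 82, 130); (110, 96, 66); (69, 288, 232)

(168,278,86): 86+168 ≤ 278, not a triangle
(246,82,130): 82+130 ≤ 246, not a triangle
(110,96,66): 66²+96² = 13572 > 12100 = 110² → acute
(69,288,232): 69²+232² = 58585 < 82944 = 288² → obtuse
1 of the 4 is acute.

1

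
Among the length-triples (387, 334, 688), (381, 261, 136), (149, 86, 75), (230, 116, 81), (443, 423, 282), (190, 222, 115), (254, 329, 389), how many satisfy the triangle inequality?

(334,387,688): 334+387 > 688 → valid
(136,261,381): 136+261 > 381 → valid
(75,86,149): 75+86 > 149 → valid
(81,116,230): 81+116 ≤ 230 → not valid
(282,423,443): 282+423 > 443 → valid
(115,190,222): 115+190 > 222 → valid
(254,329,389): 254+329 > 389 → valid
6 of the 7 triples form a triangle.

6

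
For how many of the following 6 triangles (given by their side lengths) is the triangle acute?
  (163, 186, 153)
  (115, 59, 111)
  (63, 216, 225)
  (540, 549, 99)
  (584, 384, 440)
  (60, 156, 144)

2

(163,186,153): 153²+163² = 49978 > 34596 = 186² → acute
(115,59,111): 59²+111² = 15802 > 13225 = 115² → acute
(63,216,225): 63²+216² = 50625 = 225² → right
(540,549,99): 99²+540² = 301401 = 549² → right
(584,384,440): 384²+440² = 341056 = 584² → right
(60,156,144): 60²+144² = 24336 = 156² → right
2 of the 6 are acute.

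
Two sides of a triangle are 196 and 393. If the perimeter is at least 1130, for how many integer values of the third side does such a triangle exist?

48

Triangle inequality: 197 < x < 589. Perimeter ≥ 1130 gives x ≥ 1130 − 196 − 393 = 541.
So 541 ≤ x < 589; integers 541 through 588: 48 values.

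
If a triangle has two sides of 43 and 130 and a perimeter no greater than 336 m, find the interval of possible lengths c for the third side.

Triangle inequality alone gives 87 < c < 173.
The perimeter condition gives c ≤ 336 − 43 − 130 = 163.
Intersecting the two: 87 < c ≤ 163.

87 < c ≤ 163 m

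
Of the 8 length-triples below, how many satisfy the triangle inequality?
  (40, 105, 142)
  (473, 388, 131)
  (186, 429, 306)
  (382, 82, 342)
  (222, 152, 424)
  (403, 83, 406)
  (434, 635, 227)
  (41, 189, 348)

(40,105,142): 40+105 > 142 → valid
(131,388,473): 131+388 > 473 → valid
(186,306,429): 186+306 > 429 → valid
(82,342,382): 82+342 > 382 → valid
(152,222,424): 152+222 ≤ 424 → not valid
(83,403,406): 83+403 > 406 → valid
(227,434,635): 227+434 > 635 → valid
(41,189,348): 41+189 ≤ 348 → not valid
6 of the 8 triples form a triangle.

6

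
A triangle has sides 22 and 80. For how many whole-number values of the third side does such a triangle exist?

43

The third side lies in the open interval (58, 102).
Integers from 59 to 101 inclusive: 101 − 59 + 1 = 43.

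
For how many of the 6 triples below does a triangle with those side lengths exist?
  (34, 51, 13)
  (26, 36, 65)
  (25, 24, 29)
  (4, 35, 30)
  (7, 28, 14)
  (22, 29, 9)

(13,34,51): 13+34 ≤ 51 → not valid
(26,36,65): 26+36 ≤ 65 → not valid
(24,25,29): 24+25 > 29 → valid
(4,30,35): 4+30 ≤ 35 → not valid
(7,14,28): 7+14 ≤ 28 → not valid
(9,22,29): 9+22 > 29 → valid
2 of the 6 triples form a triangle.

2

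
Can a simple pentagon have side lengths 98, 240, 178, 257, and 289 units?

A pentagon exists iff every side is shorter than the sum of the others — equivalently, the longest side is less than the sum of the rest.
Longest side 289 < 773 (sum of the remaining 4), so yes.

Yes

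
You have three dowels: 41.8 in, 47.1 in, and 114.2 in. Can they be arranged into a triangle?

No

The longest side is 114.2, but the other two sum to only 88.9.
88.9 < 114.2, so the triangle inequality fails.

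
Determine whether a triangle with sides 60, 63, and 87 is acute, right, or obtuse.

Compare the square of the longest side to the sum of squares of the other two: 60² + 63² = 7569 = 87².

right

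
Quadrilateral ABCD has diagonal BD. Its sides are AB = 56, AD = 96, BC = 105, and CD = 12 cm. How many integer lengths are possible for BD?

From triangle ABD: 40 < BD < 152.
From triangle CBD: 93 < BD < 117.
Intersection: 93 < BD < 117, so integers 94 through 116: 23 values.

23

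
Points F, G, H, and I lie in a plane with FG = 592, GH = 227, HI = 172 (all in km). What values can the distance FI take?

193 ≤ FI ≤ 991 km

The maximum is all hops collinear in one direction: 592 + 227 + 172 = 991.
The longest hop is 592; the others sum to 399. Folding the others back against it leaves at least 592 − 399 = 193.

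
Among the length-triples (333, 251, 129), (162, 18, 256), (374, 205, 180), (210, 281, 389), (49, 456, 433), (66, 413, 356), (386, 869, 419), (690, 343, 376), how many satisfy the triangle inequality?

(129,251,333): 129+251 > 333 → valid
(18,162,256): 18+162 ≤ 256 → not valid
(180,205,374): 180+205 > 374 → valid
(210,281,389): 210+281 > 389 → valid
(49,433,456): 49+433 > 456 → valid
(66,356,413): 66+356 > 413 → valid
(386,419,869): 386+419 ≤ 869 → not valid
(343,376,690): 343+376 > 690 → valid
6 of the 8 triples form a triangle.

6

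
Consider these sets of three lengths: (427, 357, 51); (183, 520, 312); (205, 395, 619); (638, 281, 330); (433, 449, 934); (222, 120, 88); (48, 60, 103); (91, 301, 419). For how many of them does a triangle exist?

1

(51,357,427): 51+357 ≤ 427 → not valid
(183,312,520): 183+312 ≤ 520 → not valid
(205,395,619): 205+395 ≤ 619 → not valid
(281,330,638): 281+330 ≤ 638 → not valid
(433,449,934): 433+449 ≤ 934 → not valid
(88,120,222): 88+120 ≤ 222 → not valid
(48,60,103): 48+60 > 103 → valid
(91,301,419): 91+301 ≤ 419 → not valid
1 of the 8 triples forms a triangle.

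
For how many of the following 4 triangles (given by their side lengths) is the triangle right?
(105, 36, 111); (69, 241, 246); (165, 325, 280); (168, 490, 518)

(105,36,111): 36²+105² = 12321 = 111² → right
(69,241,246): 69²+241² = 62842 > 60516 = 246² → acute
(165,325,280): 165²+280² = 105625 = 325² → right
(168,490,518): 168²+490² = 268324 = 518² → right
3 of the 4 are right.

3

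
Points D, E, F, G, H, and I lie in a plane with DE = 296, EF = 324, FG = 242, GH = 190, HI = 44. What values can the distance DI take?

The maximum is all hops collinear in one direction: 296 + 324 + 242 + 190 + 44 = 1096.
The longest hop is 324; the others sum to 772. Since 324 ≤ 772, the path can fold back on itself completely, so the minimum distance is 0.

0 ≤ DI ≤ 1096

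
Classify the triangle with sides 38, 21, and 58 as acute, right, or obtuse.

obtuse

Compare the square of the longest side to the sum of squares of the other two: 21² + 38² = 1885 < 3364 = 58².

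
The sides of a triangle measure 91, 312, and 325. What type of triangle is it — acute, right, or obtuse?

Compare the square of the longest side to the sum of squares of the other two: 91² + 312² = 105625 = 325².

right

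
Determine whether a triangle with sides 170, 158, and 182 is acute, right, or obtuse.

acute

Compare the square of the longest side to the sum of squares of the other two: 158² + 170² = 53864 > 33124 = 182².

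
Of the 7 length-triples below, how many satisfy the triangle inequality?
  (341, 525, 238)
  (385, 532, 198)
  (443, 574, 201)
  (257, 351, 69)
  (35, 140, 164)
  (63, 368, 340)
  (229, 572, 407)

(238,341,525): 238+341 > 525 → valid
(198,385,532): 198+385 > 532 → valid
(201,443,574): 201+443 > 574 → valid
(69,257,351): 69+257 ≤ 351 → not valid
(35,140,164): 35+140 > 164 → valid
(63,340,368): 63+340 > 368 → valid
(229,407,572): 229+407 > 572 → valid
6 of the 7 triples form a triangle.

6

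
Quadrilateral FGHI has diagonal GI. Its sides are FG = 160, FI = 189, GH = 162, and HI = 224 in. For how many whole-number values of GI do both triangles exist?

286

From triangle FGI: 29 < GI < 349.
From triangle HGI: 62 < GI < 386.
Intersection: 62 < GI < 349, so integers 63 through 348: 286 values.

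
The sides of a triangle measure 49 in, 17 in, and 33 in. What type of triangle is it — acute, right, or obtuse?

obtuse

Compare the square of the longest side to the sum of squares of the other two: 17² + 33² = 1378 < 2401 = 49².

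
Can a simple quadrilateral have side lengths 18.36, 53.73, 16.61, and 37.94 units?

A quadrilateral exists iff every side is shorter than the sum of the others — equivalently, the longest side is less than the sum of the rest.
Longest side 53.73 < 72.91 (sum of the remaining 3), so yes.

Yes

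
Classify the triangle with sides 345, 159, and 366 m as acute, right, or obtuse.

acute

Compare the square of the longest side to the sum of squares of the other two: 159² + 345² = 144306 > 133956 = 366².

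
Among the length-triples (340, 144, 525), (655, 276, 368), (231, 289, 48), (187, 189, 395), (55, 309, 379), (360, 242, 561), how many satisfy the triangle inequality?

1

(144,340,525): 144+340 ≤ 525 → not valid
(276,368,655): 276+368 ≤ 655 → not valid
(48,231,289): 48+231 ≤ 289 → not valid
(187,189,395): 187+189 ≤ 395 → not valid
(55,309,379): 55+309 ≤ 379 → not valid
(242,360,561): 242+360 > 561 → valid
1 of the 6 triples forms a triangle.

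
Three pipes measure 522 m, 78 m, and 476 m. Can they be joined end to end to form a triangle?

Yes

The longest side is 522, and the other two sum to 554.
Since 554 > 522, the triangle inequality holds.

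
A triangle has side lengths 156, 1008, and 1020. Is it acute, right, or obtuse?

Compare the square of the longest side to the sum of squares of the other two: 156² + 1008² = 1040400 = 1020².

right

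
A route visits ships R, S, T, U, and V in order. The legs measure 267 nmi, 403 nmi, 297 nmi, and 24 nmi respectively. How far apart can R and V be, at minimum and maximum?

The maximum is all hops collinear in one direction: 267 + 403 + 297 + 24 = 991.
The longest hop is 403; the others sum to 588. Since 403 ≤ 588, the path can fold back on itself completely, so the minimum distance is 0.

0 ≤ RV ≤ 991 nmi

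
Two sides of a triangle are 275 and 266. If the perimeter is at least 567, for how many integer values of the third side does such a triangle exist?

Triangle inequality: 9 < x < 541. Perimeter ≥ 567 gives x ≥ 567 − 275 − 266 = 26.
So 26 ≤ x < 541; integers 26 through 540: 515 values.

515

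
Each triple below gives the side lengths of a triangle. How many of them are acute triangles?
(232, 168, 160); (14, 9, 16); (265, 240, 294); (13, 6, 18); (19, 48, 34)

(232,168,160): 160²+168² = 53824 = 232² → right
(14,9,16): 9²+14² = 277 > 256 = 16² → acute
(265,240,294): 240²+265² = 127825 > 86436 = 294² → acute
(13,6,18): 6²+13² = 205 < 324 = 18² → obtuse
(19,48,34): 19²+34² = 1517 < 2304 = 48² → obtuse
2 of the 5 are acute.

2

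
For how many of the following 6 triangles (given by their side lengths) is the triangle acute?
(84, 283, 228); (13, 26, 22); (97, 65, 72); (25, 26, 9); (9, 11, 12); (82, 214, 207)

3

(84,283,228): 84²+228² = 59040 < 80089 = 283² → obtuse
(13,26,22): 13²+22² = 653 < 676 = 26² → obtuse
(97,65,72): 65²+72² = 9409 = 97² → right
(25,26,9): 9²+25² = 706 > 676 = 26² → acute
(9,11,12): 9²+11² = 202 > 144 = 12² → acute
(82,214,207): 82²+207² = 49573 > 45796 = 214² → acute
3 of the 6 are acute.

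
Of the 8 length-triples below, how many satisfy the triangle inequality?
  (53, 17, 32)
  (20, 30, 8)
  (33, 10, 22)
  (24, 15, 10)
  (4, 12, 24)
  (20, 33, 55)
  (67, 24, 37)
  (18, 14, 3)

1

(17,32,53): 17+32 ≤ 53 → not valid
(8,20,30): 8+20 ≤ 30 → not valid
(10,22,33): 10+22 ≤ 33 → not valid
(10,15,24): 10+15 > 24 → valid
(4,12,24): 4+12 ≤ 24 → not valid
(20,33,55): 20+33 ≤ 55 → not valid
(24,37,67): 24+37 ≤ 67 → not valid
(3,14,18): 3+14 ≤ 18 → not valid
1 of the 8 triples forms a triangle.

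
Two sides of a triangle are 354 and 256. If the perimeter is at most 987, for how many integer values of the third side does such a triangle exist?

Triangle inequality: 98 < x < 610. Perimeter ≤ 987 gives x ≤ 987 − 354 − 256 = 377.
So 98 < x ≤ 377; integers 99 through 377: 279 values.

279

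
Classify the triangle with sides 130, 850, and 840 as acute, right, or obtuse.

right

Compare the square of the longest side to the sum of squares of the other two: 130² + 840² = 722500 = 850².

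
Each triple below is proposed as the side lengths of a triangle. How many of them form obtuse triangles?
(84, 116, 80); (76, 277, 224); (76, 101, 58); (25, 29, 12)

(84,116,80): 80²+84² = 13456 = 116² → right
(76,277,224): 76²+224² = 55952 < 76729 = 277² → obtuse
(76,101,58): 58²+76² = 9140 < 10201 = 101² → obtuse
(25,29,12): 12²+25² = 769 < 841 = 29² → obtuse
3 of the 4 are obtuse.

3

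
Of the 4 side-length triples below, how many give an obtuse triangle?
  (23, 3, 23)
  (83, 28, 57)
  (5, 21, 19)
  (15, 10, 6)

3

(23,3,23): 3²+23² = 538 > 529 = 23² → acute
(83,28,57): 28²+57² = 4033 < 6889 = 83² → obtuse
(5,21,19): 5²+19² = 386 < 441 = 21² → obtuse
(15,10,6): 6²+10² = 136 < 225 = 15² → obtuse
3 of the 4 are obtuse.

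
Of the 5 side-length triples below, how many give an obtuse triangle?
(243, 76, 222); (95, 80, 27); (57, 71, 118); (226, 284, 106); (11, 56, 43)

(243,76,222): 76²+222² = 55060 < 59049 = 243² → obtuse
(95,80,27): 27²+80² = 7129 < 9025 = 95² → obtuse
(57,71,118): 57²+71² = 8290 < 13924 = 118² → obtuse
(226,284,106): 106²+226² = 62312 < 80656 = 284² → obtuse
(11,56,43): 11+43 ≤ 56, not a triangle
4 of the 5 are obtuse.

4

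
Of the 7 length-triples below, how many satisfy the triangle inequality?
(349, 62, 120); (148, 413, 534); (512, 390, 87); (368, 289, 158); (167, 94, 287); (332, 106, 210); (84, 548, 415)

(62,120,349): 62+120 ≤ 349 → not valid
(148,413,534): 148+413 > 534 → valid
(87,390,512): 87+390 ≤ 512 → not valid
(158,289,368): 158+289 > 368 → valid
(94,167,287): 94+167 ≤ 287 → not valid
(106,210,332): 106+210 ≤ 332 → not valid
(84,415,548): 84+415 ≤ 548 → not valid
2 of the 7 triples form a triangle.

2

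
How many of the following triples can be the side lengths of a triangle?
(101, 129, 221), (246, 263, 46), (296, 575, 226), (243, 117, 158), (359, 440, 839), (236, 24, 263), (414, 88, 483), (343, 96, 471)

(101,129,221): 101+129 > 221 → valid
(46,246,263): 46+246 > 263 → valid
(226,296,575): 226+296 ≤ 575 → not valid
(117,158,243): 117+158 > 243 → valid
(359,440,839): 359+440 ≤ 839 → not valid
(24,236,263): 24+236 ≤ 263 → not valid
(88,414,483): 88+414 > 483 → valid
(96,343,471): 96+343 ≤ 471 → not valid
4 of the 8 triples form a triangle.

4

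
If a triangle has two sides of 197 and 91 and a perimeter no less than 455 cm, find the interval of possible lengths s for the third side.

167 ≤ s < 288 cm

Triangle inequality alone gives 106 < s < 288.
The perimeter condition gives s ≥ 455 − 197 − 91 = 167.
Intersecting the two: 167 ≤ s < 288.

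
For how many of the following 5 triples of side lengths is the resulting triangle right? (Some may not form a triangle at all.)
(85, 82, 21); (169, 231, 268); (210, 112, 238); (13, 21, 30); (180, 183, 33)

2

(85,82,21): 21²+82² = 7165 < 7225 = 85² → obtuse
(169,231,268): 169²+231² = 81922 > 71824 = 268² → acute
(210,112,238): 112²+210² = 56644 = 238² → right
(13,21,30): 13²+21² = 610 < 900 = 30² → obtuse
(180,183,33): 33²+180² = 33489 = 183² → right
2 of the 5 are right.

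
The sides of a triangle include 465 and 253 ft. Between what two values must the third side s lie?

212 < s < 718

By the triangle inequality, s must be less than 465 + 253 = 718 and greater than |465 − 253| = 212.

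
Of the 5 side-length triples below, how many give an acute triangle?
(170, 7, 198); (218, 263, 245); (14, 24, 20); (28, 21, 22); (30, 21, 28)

4

(170,7,198): 7+170 ≤ 198, not a triangle
(218,263,245): 218²+245² = 107549 > 69169 = 263² → acute
(14,24,20): 14²+20² = 596 > 576 = 24² → acute
(28,21,22): 21²+22² = 925 > 784 = 28² → acute
(30,21,28): 21²+28² = 1225 > 900 = 30² → acute
4 of the 5 are acute.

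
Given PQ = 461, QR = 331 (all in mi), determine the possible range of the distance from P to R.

By the triangle inequality, |461 − 331| ≤ PR ≤ 461 + 331.

130 ≤ PR ≤ 792 mi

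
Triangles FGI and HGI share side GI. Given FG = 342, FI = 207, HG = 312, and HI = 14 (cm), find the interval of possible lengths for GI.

298 < GI < 326

From triangle FGI: |342 − 207| < GI < 342 + 207, i.e. 135 < GI < 549.
From triangle HGI: 298 < GI < 326.
Both must hold, so GI lies in the intersection.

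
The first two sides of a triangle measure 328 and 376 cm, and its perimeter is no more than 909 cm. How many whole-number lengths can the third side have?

157

Triangle inequality: 48 < x < 704. Perimeter ≤ 909 gives x ≤ 909 − 328 − 376 = 205.
So 48 < x ≤ 205; integers 49 through 205: 157 values.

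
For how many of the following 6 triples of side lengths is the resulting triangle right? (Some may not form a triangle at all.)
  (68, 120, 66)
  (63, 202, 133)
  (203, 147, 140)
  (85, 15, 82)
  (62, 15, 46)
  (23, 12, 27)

(68,120,66): 66²+68² = 8980 < 14400 = 120² → obtuse
(63,202,133): 63+133 ≤ 202, not a triangle
(203,147,140): 140²+147² = 41209 = 203² → right
(85,15,82): 15²+82² = 6949 < 7225 = 85² → obtuse
(62,15,46): 15+46 ≤ 62, not a triangle
(23,12,27): 12²+23² = 673 < 729 = 27² → obtuse
1 of the 6 is right.

1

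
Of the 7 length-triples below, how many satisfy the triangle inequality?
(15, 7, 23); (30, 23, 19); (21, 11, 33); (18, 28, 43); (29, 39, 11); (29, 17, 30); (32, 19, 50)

5

(7,15,23): 7+15 ≤ 23 → not valid
(19,23,30): 19+23 > 30 → valid
(11,21,33): 11+21 ≤ 33 → not valid
(18,28,43): 18+28 > 43 → valid
(11,29,39): 11+29 > 39 → valid
(17,29,30): 17+29 > 30 → valid
(19,32,50): 19+32 > 50 → valid
5 of the 7 triples form a triangle.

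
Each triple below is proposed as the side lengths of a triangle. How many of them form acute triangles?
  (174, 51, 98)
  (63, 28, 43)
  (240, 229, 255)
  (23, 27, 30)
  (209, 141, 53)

2

(174,51,98): 51+98 ≤ 174, not a triangle
(63,28,43): 28²+43² = 2633 < 3969 = 63² → obtuse
(240,229,255): 229²+240² = 110041 > 65025 = 255² → acute
(23,27,30): 23²+27² = 1258 > 900 = 30² → acute
(209,141,53): 53+141 ≤ 209, not a triangle
2 of the 5 are acute.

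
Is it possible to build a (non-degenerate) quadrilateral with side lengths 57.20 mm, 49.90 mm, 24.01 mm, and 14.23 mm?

Yes

A quadrilateral exists iff every side is shorter than the sum of the others — equivalently, the longest side is less than the sum of the rest.
Longest side 57.20 < 88.14 (sum of the remaining 3), so yes.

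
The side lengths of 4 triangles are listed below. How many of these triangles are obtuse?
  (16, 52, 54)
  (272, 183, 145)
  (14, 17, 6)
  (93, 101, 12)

(16,52,54): 16²+52² = 2960 > 2916 = 54² → acute
(272,183,145): 145²+183² = 54514 < 73984 = 272² → obtuse
(14,17,6): 6²+14² = 232 < 289 = 17² → obtuse
(93,101,12): 12²+93² = 8793 < 10201 = 101² → obtuse
3 of the 4 are obtuse.

3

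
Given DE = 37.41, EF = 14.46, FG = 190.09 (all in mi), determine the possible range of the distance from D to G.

The maximum is all hops collinear in one direction: 37.41 + 14.46 + 190.09 = 241.96.
The longest hop is 190.09; the others sum to 51.87. Folding the others back against it leaves at least 190.09 − 51.87 = 138.22.

138.22 ≤ DG ≤ 241.96 mi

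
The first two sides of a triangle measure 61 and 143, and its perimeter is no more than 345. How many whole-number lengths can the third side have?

Triangle inequality: 82 < x < 204. Perimeter ≤ 345 gives x ≤ 345 − 61 − 143 = 141.
So 82 < x ≤ 141; integers 83 through 141: 59 values.

59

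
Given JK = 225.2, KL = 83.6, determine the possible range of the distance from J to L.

By the triangle inequality, |225.2 − 83.6| ≤ JL ≤ 225.2 + 83.6.

141.6 ≤ JL ≤ 308.8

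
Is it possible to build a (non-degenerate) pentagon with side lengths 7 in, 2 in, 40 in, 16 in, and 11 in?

No

For a pentagon, each side must be shorter than the sum of the others.
Here the longest side is 40, but the remaining 4 sides sum to only 36.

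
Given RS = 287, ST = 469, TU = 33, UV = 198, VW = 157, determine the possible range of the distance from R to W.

The maximum is all hops collinear in one direction: 287 + 469 + 33 + 198 + 157 = 1144.
The longest hop is 469; the others sum to 675. Since 469 ≤ 675, the path can fold back on itself completely, so the minimum distance is 0.

0 ≤ RW ≤ 1144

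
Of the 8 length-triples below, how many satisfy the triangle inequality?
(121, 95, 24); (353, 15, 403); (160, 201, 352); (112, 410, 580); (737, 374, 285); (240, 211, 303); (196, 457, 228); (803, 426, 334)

(24,95,121): 24+95 ≤ 121 → not valid
(15,353,403): 15+353 ≤ 403 → not valid
(160,201,352): 160+201 > 352 → valid
(112,410,580): 112+410 ≤ 580 → not valid
(285,374,737): 285+374 ≤ 737 → not valid
(211,240,303): 211+240 > 303 → valid
(196,228,457): 196+228 ≤ 457 → not valid
(334,426,803): 334+426 ≤ 803 → not valid
2 of the 8 triples form a triangle.

2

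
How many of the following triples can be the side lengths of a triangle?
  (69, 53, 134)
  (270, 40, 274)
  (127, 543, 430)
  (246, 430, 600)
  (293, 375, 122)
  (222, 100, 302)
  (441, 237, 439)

(53,69,134): 53+69 ≤ 134 → not valid
(40,270,274): 40+270 > 274 → valid
(127,430,543): 127+430 > 543 → valid
(246,430,600): 246+430 > 600 → valid
(122,293,375): 122+293 > 375 → valid
(100,222,302): 100+222 > 302 → valid
(237,439,441): 237+439 > 441 → valid
6 of the 7 triples form a triangle.

6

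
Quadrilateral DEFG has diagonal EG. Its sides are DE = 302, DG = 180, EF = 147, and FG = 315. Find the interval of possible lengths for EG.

From triangle DEG: |302 − 180| < EG < 302 + 180, i.e. 122 < EG < 482.
From triangle FEG: 168 < EG < 462.
Both must hold, so EG lies in the intersection.

168 < EG < 462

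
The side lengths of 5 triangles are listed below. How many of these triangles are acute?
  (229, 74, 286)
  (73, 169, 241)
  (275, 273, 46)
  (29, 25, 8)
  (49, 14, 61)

1

(229,74,286): 74²+229² = 57917 < 81796 = 286² → obtuse
(73,169,241): 73²+169² = 33890 < 58081 = 241² → obtuse
(275,273,46): 46²+273² = 76645 > 75625 = 275² → acute
(29,25,8): 8²+25² = 689 < 841 = 29² → obtuse
(49,14,61): 14²+49² = 2597 < 3721 = 61² → obtuse
1 of the 5 is acute.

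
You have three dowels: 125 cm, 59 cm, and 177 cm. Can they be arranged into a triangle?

The longest side is 177, and the other two sum to 184.
Since 184 > 177, the triangle inequality holds.

Yes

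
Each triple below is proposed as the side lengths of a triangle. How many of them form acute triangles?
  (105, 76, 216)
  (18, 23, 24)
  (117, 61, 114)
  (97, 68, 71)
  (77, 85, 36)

3

(105,76,216): 76+105 ≤ 216, not a triangle
(18,23,24): 18²+23² = 853 > 576 = 24² → acute
(117,61,114): 61²+114² = 16717 > 13689 = 117² → acute
(97,68,71): 68²+71² = 9665 > 9409 = 97² → acute
(77,85,36): 36²+77² = 7225 = 85² → right
3 of the 5 are acute.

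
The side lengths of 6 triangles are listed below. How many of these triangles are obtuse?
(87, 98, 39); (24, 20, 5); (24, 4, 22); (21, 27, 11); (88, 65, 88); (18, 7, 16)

5

(87,98,39): 39²+87² = 9090 < 9604 = 98² → obtuse
(24,20,5): 5²+20² = 425 < 576 = 24² → obtuse
(24,4,22): 4²+22² = 500 < 576 = 24² → obtuse
(21,27,11): 11²+21² = 562 < 729 = 27² → obtuse
(88,65,88): 65²+88² = 11969 > 7744 = 88² → acute
(18,7,16): 7²+16² = 305 < 324 = 18² → obtuse
5 of the 6 are obtuse.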